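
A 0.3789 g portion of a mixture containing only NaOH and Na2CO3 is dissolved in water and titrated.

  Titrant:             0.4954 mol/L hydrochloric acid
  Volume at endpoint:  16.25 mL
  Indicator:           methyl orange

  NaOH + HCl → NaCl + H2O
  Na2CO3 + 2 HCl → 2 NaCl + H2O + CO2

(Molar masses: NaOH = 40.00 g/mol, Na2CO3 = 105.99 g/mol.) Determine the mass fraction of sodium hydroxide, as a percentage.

n(HCl) = 0.01625 × 0.4954 = 8.050 × 10^-3 mol
Let x = n(NaOH), y = n(Na2CO3).
Titrant: 1x + 2y = 8.050 × 10^-3;  mass: 40.00x + 105.99y = 0.3789
Solving, x = 3.672 × 10^-3 mol, y = 2.189 × 10^-3 mol
mass of NaOH = 3.672 × 10^-3 × 40.00 = 0.1469 g
% NaOH = 0.1469 / 0.3789 × 100 = 38.77 %

38.77 %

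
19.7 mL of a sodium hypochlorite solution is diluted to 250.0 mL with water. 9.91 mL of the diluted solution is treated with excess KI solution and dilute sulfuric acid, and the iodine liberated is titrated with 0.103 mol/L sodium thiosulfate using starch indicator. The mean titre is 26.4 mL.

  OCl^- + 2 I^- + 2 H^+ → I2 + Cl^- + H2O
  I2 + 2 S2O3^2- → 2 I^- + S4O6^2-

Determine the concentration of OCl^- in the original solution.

n(S2O3^2-) = 0.0264 × 0.103 = 2.72 × 10^-3 mol
n(I2) = n(S2O3^2-)/2 = 1.36 × 10^-3 mol
n(OCl^-) in the aliquot = 1.36 × 10^-3 mol (1:1 ratio)
[OCl^-]_dilute = 1.36 × 10^-3 / 0.00991 = 0.137 mol/L
[OCl^-]_original = 0.137 × 250.0/19.7 = 1.74 mol/L

1.74 mol/L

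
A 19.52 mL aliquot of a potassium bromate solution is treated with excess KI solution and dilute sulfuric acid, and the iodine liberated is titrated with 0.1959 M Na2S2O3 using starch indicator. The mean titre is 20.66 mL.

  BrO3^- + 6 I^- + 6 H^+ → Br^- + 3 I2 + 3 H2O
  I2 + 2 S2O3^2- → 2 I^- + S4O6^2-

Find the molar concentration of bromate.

0.03456 M

n(S2O3^2-) = 0.02066 × 0.1959 = 4.047 × 10^-3 mol
n(I2) = n(S2O3^2-)/2 = 2.024 × 10^-3 mol
From the 1:3 ratio, n(BrO3^-) in the aliquot = 1/3 × 2.024 × 10^-3 = 6.745 × 10^-4 mol
[BrO3^-] = 6.745 × 10^-4 / 0.01952 = 0.03456 mol/L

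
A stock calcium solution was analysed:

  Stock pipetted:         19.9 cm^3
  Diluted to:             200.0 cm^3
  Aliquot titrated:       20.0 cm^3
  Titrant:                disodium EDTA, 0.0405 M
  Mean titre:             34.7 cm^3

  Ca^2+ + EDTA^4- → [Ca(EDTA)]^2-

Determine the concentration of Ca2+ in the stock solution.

n(EDTA) = 0.0347 × 0.0405 = 1.41 × 10^-3 mol
n(Ca2+) in the aliquot = 1.41 × 10^-3 mol (1:1 ratio)
[Ca2+]_dilute = 1.41 × 10^-3 / 0.0200 = 0.0703 mol/L
Dilution factor = 200.0 / 19.9 = 10.05
[Ca2+]_stock = 0.0703 × 10.05 = 0.706 mol/L

0.706 M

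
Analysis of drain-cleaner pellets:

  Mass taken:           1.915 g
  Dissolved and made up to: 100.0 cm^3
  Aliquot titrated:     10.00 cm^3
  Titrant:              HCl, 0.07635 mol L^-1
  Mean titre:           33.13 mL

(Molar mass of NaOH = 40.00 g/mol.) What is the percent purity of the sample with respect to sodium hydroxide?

NaOH + HCl → NaCl + H2O
n(HCl) per titration = 0.03313 × 0.07635 = 2.529 × 10^-3 mol
n(NaOH) in each aliquot = 2.529 × 10^-3 mol (1:1 ratio)
n(NaOH) in the whole flask = 2.529 × 10^-3 × 100.0/10.00 = 0.02529 mol
mass of NaOH = 0.02529 × 40.00 = 1.012 g
% NaOH = 1.012 / 1.915 × 100 = 52.83 %

52.83 %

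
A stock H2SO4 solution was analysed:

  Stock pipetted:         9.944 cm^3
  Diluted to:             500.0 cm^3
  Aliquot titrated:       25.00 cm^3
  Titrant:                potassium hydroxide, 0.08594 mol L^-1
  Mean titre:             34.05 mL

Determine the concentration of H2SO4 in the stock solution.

2.943 mol/L

H2SO4 + 2 KOH → K2SO4 + 2 H2O
n(KOH) = 0.03405 × 0.08594 = 2.926 × 10^-3 mol
From the 1:2 ratio, n(H2SO4) in the aliquot = 1/2 × 2.926 × 10^-3 = 1.463 × 10^-3 mol
[H2SO4]_dilute = 1.463 × 10^-3 / 0.02500 = 0.05853 mol/L
Dilution factor = 500.0 / 9.944 = 50.28
[H2SO4]_stock = 0.05853 × 50.28 = 2.943 mol/L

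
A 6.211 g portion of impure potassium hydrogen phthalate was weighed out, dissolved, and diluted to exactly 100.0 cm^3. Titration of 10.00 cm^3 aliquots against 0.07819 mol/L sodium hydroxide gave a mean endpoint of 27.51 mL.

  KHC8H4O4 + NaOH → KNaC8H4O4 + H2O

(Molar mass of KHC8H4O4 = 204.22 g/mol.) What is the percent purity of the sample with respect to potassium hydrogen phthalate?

n(NaOH) per titration = 0.02751 × 0.07819 = 2.151 × 10^-3 mol
n(KHC8H4O4) in each aliquot = 2.151 × 10^-3 mol (1:1 ratio)
n(KHC8H4O4) in the whole flask = 2.151 × 10^-3 × 100.0/10.00 = 0.02151 mol
mass of KHC8H4O4 = 0.02151 × 204.22 = 4.393 g
% KHC8H4O4 = 4.393 / 6.211 × 100 = 70.73 %

70.73 %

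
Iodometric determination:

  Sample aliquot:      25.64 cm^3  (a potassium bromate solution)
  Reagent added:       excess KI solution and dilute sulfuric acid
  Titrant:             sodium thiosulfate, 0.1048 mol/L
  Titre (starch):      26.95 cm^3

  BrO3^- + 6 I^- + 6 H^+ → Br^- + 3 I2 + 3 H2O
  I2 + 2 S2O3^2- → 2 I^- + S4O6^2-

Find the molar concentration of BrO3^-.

0.01836 mol/L

n(S2O3^2-) = 0.02695 × 0.1048 = 2.824 × 10^-3 mol
n(I2) = n(S2O3^2-)/2 = 1.412 × 10^-3 mol
From the 1:3 ratio, n(BrO3^-) in the aliquot = 1/3 × 1.412 × 10^-3 = 4.707 × 10^-4 mol
[BrO3^-] = 4.707 × 10^-4 / 0.02564 = 0.01836 mol/L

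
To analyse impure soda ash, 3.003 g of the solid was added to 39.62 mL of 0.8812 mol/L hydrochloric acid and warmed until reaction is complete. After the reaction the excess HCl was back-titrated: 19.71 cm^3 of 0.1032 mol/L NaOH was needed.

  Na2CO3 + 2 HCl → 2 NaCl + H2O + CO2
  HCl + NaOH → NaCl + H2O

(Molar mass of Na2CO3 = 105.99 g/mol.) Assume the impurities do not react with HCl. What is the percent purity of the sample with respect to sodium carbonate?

58.02 %

n(HCl) added = 0.03962 × 0.8812 = 0.03491 mol
n(NaOH) used in back-titration = 0.01971 × 0.1032 = 2.034 × 10^-3 mol
n(HCl) left over = 2.034 × 10^-3 mol (1:1 ratio)
n(HCl) consumed by analyte = 0.03491 − 2.034 × 10^-3 = 0.03288 mol
From the 1:2 ratio, n(Na2CO3) = 1/2 × 0.03288 = 0.01644 mol
mass of Na2CO3 = 0.01644 × 105.99 = 1.742 g
% Na2CO3 = 1.742 / 3.003 × 100 = 58.02 %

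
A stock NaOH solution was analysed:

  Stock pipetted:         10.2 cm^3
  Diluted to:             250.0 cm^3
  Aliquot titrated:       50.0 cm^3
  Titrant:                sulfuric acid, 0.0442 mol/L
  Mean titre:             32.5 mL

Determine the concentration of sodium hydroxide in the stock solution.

1.41 mol/L

2 NaOH + H2SO4 → Na2SO4 + 2 H2O
n(H2SO4) = 0.0325 × 0.0442 = 1.44 × 10^-3 mol
From the 2:1 ratio, n(NaOH) in the aliquot = 2/1 × 1.44 × 10^-3 = 2.87 × 10^-3 mol
[NaOH]_dilute = 2.87 × 10^-3 / 0.0500 = 0.0575 mol/L
Dilution factor = 250.0 / 10.2 = 24.51
[NaOH]_stock = 0.0575 × 24.51 = 1.41 mol/L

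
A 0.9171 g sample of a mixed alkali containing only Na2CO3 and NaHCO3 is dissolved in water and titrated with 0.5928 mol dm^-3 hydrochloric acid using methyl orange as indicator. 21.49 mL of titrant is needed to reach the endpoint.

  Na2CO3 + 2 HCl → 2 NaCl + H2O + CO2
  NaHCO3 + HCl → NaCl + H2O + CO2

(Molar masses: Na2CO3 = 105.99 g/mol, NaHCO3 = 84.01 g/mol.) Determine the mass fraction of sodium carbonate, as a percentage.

n(HCl) = 0.02149 × 0.5928 = 0.01274 mol
Let x = n(Na2CO3), y = n(NaHCO3).
Titrant: 2x + 1y = 0.01274;  mass: 105.99x + 84.01y = 0.9171
Solving, x = 2.469 × 10^-3 mol, y = 7.802 × 10^-3 mol
mass of Na2CO3 = 2.469 × 10^-3 × 105.99 = 0.2616 g
% Na2CO3 = 0.2616 / 0.9171 × 100 = 28.53 %

28.53 %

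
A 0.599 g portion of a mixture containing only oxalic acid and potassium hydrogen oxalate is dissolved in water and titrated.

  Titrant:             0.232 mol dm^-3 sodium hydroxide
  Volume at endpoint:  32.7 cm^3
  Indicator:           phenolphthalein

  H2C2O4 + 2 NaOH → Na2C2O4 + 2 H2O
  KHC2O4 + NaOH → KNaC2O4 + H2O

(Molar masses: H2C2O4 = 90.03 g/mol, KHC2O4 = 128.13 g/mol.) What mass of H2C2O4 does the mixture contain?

0.202 g

n(NaOH) = 0.0327 × 0.232 = 7.59 × 10^-3 mol
Let x = n(H2C2O4), y = n(KHC2O4).
Titrant: 2x + 1y = 7.59 × 10^-3;  mass: 90.03x + 128.13y = 0.599
Solving, x = 2.24 × 10^-3 mol, y = 3.10 × 10^-3 mol
mass of H2C2O4 = 2.24 × 10^-3 × 90.03 = 0.202 g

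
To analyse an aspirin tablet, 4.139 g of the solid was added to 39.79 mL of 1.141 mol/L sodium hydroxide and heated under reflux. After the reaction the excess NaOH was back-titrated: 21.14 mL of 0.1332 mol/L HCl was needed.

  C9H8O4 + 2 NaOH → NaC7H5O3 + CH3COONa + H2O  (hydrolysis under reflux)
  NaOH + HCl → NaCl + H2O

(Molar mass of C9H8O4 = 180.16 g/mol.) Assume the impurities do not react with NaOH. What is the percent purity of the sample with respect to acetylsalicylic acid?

92.68 %

n(NaOH) added = 0.03979 × 1.141 = 0.04540 mol
n(HCl) used in back-titration = 0.02114 × 0.1332 = 2.816 × 10^-3 mol
n(NaOH) left over = 2.816 × 10^-3 mol (1:1 ratio)
n(NaOH) consumed by analyte = 0.04540 − 2.816 × 10^-3 = 0.04258 mol
From the 1:2 ratio, n(C9H8O4) = 1/2 × 0.04258 = 0.02129 mol
mass of C9H8O4 = 0.02129 × 180.16 = 3.836 g
% C9H8O4 = 3.836 / 4.139 × 100 = 92.68 %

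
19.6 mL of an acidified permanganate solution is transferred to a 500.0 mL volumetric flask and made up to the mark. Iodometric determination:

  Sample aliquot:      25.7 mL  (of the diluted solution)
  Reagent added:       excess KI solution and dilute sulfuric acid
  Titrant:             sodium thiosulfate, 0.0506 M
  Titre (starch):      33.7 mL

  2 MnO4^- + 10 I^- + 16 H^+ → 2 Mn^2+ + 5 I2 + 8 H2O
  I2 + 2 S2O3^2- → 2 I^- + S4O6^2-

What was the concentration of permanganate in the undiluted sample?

0.339 M

n(S2O3^2-) = 0.0337 × 0.0506 = 1.71 × 10^-3 mol
n(I2) = n(S2O3^2-)/2 = 8.53 × 10^-4 mol
From the 2:5 ratio, n(MnO4^-) in the aliquot = 2/5 × 8.53 × 10^-4 = 3.41 × 10^-4 mol
[MnO4^-]_dilute = 3.41 × 10^-4 / 0.0257 = 0.0133 mol/L
[MnO4^-]_original = 0.0133 × 500.0/19.6 = 0.339 mol/L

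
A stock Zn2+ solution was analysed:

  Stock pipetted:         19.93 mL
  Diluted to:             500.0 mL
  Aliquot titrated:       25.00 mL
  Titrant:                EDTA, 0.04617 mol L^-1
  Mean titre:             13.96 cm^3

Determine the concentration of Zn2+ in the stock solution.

Zn^2+ + EDTA^4- → [Zn(EDTA)]^2-
n(EDTA) = 0.01396 × 0.04617 = 6.445 × 10^-4 mol
n(Zn2+) in the aliquot = 6.445 × 10^-4 mol (1:1 ratio)
[Zn2+]_dilute = 6.445 × 10^-4 / 0.02500 = 0.02578 mol/L
Dilution factor = 500.0 / 19.93 = 25.09
[Zn2+]_stock = 0.02578 × 25.09 = 0.6468 mol/L

0.6468 mol/L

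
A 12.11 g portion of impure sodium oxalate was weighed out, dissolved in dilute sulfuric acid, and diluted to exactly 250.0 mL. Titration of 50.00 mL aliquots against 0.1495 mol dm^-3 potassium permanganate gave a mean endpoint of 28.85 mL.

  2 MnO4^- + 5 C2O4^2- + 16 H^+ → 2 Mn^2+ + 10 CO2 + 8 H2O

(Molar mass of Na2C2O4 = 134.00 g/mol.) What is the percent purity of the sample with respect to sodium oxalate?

59.66 %

n(KMnO4) per titration = 0.02885 × 0.1495 = 4.313 × 10^-3 mol
From the 5:2 ratio, n(Na2C2O4) in each aliquot = 5/2 × 4.313 × 10^-3 = 0.01078 mol
n(Na2C2O4) in the whole flask = 0.01078 × 250.0/50.00 = 0.05391 mol
mass of Na2C2O4 = 0.05391 × 134.00 = 7.224 g
% Na2C2O4 = 7.224 / 12.11 × 100 = 59.66 %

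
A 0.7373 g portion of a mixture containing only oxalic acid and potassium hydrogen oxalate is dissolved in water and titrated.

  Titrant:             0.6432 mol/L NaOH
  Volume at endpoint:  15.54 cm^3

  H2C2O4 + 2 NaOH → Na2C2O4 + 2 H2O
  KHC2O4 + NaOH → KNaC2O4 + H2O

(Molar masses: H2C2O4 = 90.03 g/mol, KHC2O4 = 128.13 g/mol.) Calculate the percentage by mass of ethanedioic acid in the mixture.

39.92 %

n(NaOH) = 0.01554 × 0.6432 = 9.995 × 10^-3 mol
Let x = n(H2C2O4), y = n(KHC2O4).
Titrant: 2x + 1y = 9.995 × 10^-3;  mass: 90.03x + 128.13y = 0.7373
Solving, x = 3.269 × 10^-3 mol, y = 3.457 × 10^-3 mol
mass of H2C2O4 = 3.269 × 10^-3 × 90.03 = 0.2943 g
% H2C2O4 = 0.2943 / 0.7373 × 100 = 39.92 %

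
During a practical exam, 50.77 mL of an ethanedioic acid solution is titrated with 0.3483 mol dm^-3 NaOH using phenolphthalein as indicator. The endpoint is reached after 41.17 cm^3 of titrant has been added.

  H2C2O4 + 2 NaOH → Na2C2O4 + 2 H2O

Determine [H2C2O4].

n(NaOH) = 0.04117 L × 0.3483 mol/L = 0.01434 mol
From the 1:2 mole ratio, n(H2C2O4) = 1/2 × 0.01434 = 7.170 × 10^-3 mol
[H2C2O4] = 7.170 × 10^-3 mol / 0.05077 L = 0.1412 mol/L

0.1412 mol/L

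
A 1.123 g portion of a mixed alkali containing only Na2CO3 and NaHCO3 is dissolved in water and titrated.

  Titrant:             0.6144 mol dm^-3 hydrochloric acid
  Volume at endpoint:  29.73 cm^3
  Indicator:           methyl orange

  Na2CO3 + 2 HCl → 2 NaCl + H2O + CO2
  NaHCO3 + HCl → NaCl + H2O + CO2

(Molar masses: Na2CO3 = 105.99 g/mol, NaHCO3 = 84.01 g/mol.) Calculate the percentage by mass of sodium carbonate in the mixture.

n(HCl) = 0.02973 × 0.6144 = 0.01827 mol
Let x = n(Na2CO3), y = n(NaHCO3).
Titrant: 2x + 1y = 0.01827;  mass: 105.99x + 84.01y = 1.123
Solving, x = 6.634 × 10^-3 mol, y = 4.997 × 10^-3 mol
mass of Na2CO3 = 6.634 × 10^-3 × 105.99 = 0.7032 g
% Na2CO3 = 0.7032 / 1.123 × 100 = 62.62 %

62.62 %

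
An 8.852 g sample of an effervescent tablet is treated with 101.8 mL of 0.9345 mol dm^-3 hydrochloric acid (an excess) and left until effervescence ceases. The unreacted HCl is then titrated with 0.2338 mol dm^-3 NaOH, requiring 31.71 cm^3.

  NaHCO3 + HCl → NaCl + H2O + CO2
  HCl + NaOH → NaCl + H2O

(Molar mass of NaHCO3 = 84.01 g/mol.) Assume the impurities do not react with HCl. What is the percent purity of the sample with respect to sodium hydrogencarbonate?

n(HCl) added = 0.1018 × 0.9345 = 0.09513 mol
n(NaOH) used in back-titration = 0.03171 × 0.2338 = 7.414 × 10^-3 mol
n(HCl) left over = 7.414 × 10^-3 mol (1:1 ratio)
n(HCl) consumed by analyte = 0.09513 − 7.414 × 10^-3 = 0.08772 mol
n(NaHCO3) = 0.08772 mol (1:1 ratio)
mass of NaHCO3 = 0.08772 × 84.01 = 7.369 g
% NaHCO3 = 7.369 / 8.852 × 100 = 83.25 %

83.25 %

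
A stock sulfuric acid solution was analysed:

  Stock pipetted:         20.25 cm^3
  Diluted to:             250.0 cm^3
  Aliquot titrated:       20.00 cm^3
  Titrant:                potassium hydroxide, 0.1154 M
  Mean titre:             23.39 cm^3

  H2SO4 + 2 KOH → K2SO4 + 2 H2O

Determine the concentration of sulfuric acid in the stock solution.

0.8331 M

n(KOH) = 0.02339 × 0.1154 = 2.699 × 10^-3 mol
From the 1:2 ratio, n(H2SO4) in the aliquot = 1/2 × 2.699 × 10^-3 = 1.350 × 10^-3 mol
[H2SO4]_dilute = 1.350 × 10^-3 / 0.02000 = 0.06748 mol/L
Dilution factor = 250.0 / 20.25 = 12.35
[H2SO4]_stock = 0.06748 × 12.35 = 0.8331 mol/L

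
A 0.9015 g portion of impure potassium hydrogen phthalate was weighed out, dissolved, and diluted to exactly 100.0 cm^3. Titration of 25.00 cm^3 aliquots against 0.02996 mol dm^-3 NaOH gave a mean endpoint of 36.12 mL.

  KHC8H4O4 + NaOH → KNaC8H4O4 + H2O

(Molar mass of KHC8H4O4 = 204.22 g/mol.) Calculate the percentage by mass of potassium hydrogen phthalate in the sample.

98.06 %

n(NaOH) per titration = 0.03612 × 0.02996 = 1.082 × 10^-3 mol
n(KHC8H4O4) in each aliquot = 1.082 × 10^-3 mol (1:1 ratio)
n(KHC8H4O4) in the whole flask = 1.082 × 10^-3 × 100.0/25.00 = 4.329 × 10^-3 mol
mass of KHC8H4O4 = 4.329 × 10^-3 × 204.22 = 0.8840 g
% KHC8H4O4 = 0.8840 / 0.9015 × 100 = 98.06 %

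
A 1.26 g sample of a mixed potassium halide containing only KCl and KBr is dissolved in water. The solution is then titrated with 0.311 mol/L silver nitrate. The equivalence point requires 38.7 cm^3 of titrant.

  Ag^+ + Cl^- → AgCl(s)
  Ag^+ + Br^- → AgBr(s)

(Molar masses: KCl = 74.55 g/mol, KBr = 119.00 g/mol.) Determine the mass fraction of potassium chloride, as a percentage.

22.9 %

n(AgNO3) = 0.0387 × 0.311 = 0.0120 mol
Let x = n(KCl), y = n(KBr).
Titrant: 1x + 1y = 0.0120;  mass: 74.55x + 119.00y = 1.26
Solving, x = 3.88 × 10^-3 mol, y = 8.16 × 10^-3 mol
mass of KCl = 3.88 × 10^-3 × 74.55 = 0.289 g
% KCl = 0.289 / 1.26 × 100 = 22.9 %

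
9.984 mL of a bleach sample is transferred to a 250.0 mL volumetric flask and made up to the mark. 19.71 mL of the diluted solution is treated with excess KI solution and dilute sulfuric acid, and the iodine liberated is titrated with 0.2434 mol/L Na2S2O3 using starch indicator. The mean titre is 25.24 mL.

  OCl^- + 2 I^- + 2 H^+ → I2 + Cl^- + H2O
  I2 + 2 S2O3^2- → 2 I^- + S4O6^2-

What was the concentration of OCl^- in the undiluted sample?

n(S2O3^2-) = 0.02524 × 0.2434 = 6.143 × 10^-3 mol
n(I2) = n(S2O3^2-)/2 = 3.072 × 10^-3 mol
n(OCl^-) in the aliquot = 3.072 × 10^-3 mol (1:1 ratio)
[OCl^-]_dilute = 3.072 × 10^-3 / 0.01971 = 0.1558 mol/L
[OCl^-]_original = 0.1558 × 250.0/9.984 = 3.902 mol/L

3.902 mol/L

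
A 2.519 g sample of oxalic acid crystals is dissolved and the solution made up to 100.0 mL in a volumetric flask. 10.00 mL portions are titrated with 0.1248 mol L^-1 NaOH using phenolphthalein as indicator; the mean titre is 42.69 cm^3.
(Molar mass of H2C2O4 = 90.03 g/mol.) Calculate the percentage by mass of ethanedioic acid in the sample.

95.21 %

H2C2O4 + 2 NaOH → Na2C2O4 + 2 H2O
n(NaOH) per titration = 0.04269 × 0.1248 = 5.328 × 10^-3 mol
From the 1:2 ratio, n(H2C2O4) in each aliquot = 1/2 × 5.328 × 10^-3 = 2.664 × 10^-3 mol
n(H2C2O4) in the whole flask = 2.664 × 10^-3 × 100.0/10.00 = 0.02664 mol
mass of H2C2O4 = 0.02664 × 90.03 = 2.398 g
% H2C2O4 = 2.398 / 2.519 × 100 = 95.21 %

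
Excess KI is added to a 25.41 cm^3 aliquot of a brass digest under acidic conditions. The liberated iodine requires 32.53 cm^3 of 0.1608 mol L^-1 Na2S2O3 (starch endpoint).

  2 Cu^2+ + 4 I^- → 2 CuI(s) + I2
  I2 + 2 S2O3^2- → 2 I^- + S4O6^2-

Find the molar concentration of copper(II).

0.2059 mol/L

n(S2O3^2-) = 0.03253 × 0.1608 = 5.231 × 10^-3 mol
n(I2) = n(S2O3^2-)/2 = 2.615 × 10^-3 mol
From the 2:1 ratio, n(Cu2+) in the aliquot = 2/1 × 2.615 × 10^-3 = 5.231 × 10^-3 mol
[Cu2+] = 5.231 × 10^-3 / 0.02541 = 0.2059 mol/L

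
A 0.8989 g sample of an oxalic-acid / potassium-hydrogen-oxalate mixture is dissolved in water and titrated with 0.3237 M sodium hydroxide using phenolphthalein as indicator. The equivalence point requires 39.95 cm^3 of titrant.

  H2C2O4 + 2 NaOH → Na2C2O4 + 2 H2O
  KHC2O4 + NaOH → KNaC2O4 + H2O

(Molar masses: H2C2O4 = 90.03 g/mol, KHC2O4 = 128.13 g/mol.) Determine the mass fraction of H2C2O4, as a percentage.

n(NaOH) = 0.03995 × 0.3237 = 0.01293 mol
Let x = n(H2C2O4), y = n(KHC2O4).
Titrant: 2x + 1y = 0.01293;  mass: 90.03x + 128.13y = 0.8989
Solving, x = 4.560 × 10^-3 mol, y = 3.811 × 10^-3 mol
mass of H2C2O4 = 4.560 × 10^-3 × 90.03 = 0.4106 g
% H2C2O4 = 0.4106 / 0.8989 × 100 = 45.67 %

45.67 %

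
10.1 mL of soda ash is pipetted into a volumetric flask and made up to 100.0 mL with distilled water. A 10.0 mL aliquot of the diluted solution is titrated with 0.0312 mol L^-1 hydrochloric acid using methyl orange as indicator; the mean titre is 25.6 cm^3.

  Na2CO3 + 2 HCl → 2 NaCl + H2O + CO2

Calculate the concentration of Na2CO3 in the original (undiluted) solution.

n(HCl) = 0.0256 × 0.0312 = 7.99 × 10^-4 mol
From the 1:2 ratio, n(Na2CO3) in the aliquot = 1/2 × 7.99 × 10^-4 = 3.99 × 10^-4 mol
[Na2CO3]_dilute = 3.99 × 10^-4 / 0.0100 = 0.0399 mol/L
Dilution factor = 100.0 / 10.1 = 9.901
[Na2CO3]_stock = 0.0399 × 9.901 = 0.395 mol/L

0.395 mol/L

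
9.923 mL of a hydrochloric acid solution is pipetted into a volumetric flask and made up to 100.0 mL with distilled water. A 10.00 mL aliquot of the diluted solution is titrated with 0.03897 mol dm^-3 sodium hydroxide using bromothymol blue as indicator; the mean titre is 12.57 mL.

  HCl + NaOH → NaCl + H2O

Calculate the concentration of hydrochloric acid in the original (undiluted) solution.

0.4937 mol/L

n(NaOH) = 0.01257 × 0.03897 = 4.899 × 10^-4 mol
n(HCl) in the aliquot = 4.899 × 10^-4 mol (1:1 ratio)
[HCl]_dilute = 4.899 × 10^-4 / 0.01000 = 0.04899 mol/L
Dilution factor = 100.0 / 9.923 = 10.08
[HCl]_stock = 0.04899 × 10.08 = 0.4937 mol/L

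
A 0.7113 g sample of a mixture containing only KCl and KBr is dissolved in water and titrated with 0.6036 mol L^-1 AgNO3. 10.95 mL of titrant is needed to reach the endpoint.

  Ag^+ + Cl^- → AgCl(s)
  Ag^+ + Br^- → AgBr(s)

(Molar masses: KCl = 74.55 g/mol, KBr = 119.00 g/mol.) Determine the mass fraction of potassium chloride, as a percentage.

17.74 %

n(AgNO3) = 0.01095 × 0.6036 = 6.609 × 10^-3 mol
Let x = n(KCl), y = n(KBr).
Titrant: 1x + 1y = 6.609 × 10^-3;  mass: 74.55x + 119.00y = 0.7113
Solving, x = 1.692 × 10^-3 mol, y = 4.917 × 10^-3 mol
mass of KCl = 1.692 × 10^-3 × 74.55 = 0.1262 g
% KCl = 0.1262 / 0.7113 × 100 = 17.74 %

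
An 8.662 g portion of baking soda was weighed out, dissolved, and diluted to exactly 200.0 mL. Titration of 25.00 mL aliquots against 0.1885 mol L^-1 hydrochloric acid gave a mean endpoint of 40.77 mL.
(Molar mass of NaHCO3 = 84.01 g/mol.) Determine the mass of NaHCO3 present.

NaHCO3 + HCl → NaCl + H2O + CO2
n(HCl) per titration = 0.04077 × 0.1885 = 7.685 × 10^-3 mol
n(NaHCO3) in each aliquot = 7.685 × 10^-3 mol (1:1 ratio)
n(NaHCO3) in the whole flask = 7.685 × 10^-3 × 200.0/25.00 = 0.06148 mol
mass of NaHCO3 = 0.06148 × 84.01 = 5.165 g

5.165 g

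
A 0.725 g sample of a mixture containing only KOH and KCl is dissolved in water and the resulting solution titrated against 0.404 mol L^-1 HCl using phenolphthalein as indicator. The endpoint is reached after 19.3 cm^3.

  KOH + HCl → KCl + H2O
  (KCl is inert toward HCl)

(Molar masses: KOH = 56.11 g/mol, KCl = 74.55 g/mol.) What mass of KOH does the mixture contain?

0.438 g

n(HCl) = 0.0193 × 0.404 = 7.80 × 10^-3 mol
Let x = n(KOH), y = n(KCl).
Titrant: 1x = 7.80 × 10^-3;  mass: 56.11x + 74.55y = 0.725
Solving, x = 7.80 × 10^-3 mol, y = 3.86 × 10^-3 mol
mass of KOH = 7.80 × 10^-3 × 56.11 = 0.438 g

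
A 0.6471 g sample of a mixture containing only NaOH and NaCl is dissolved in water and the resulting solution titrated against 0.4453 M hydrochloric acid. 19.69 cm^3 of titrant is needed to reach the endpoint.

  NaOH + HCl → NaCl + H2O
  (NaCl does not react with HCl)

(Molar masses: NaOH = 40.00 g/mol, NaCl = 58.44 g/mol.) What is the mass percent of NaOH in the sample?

54.20 %

n(HCl) = 0.01969 × 0.4453 = 8.768 × 10^-3 mol
Let x = n(NaOH), y = n(NaCl).
Titrant: 1x = 8.768 × 10^-3;  mass: 40.00x + 58.44y = 0.6471
Solving, x = 8.768 × 10^-3 mol, y = 5.072 × 10^-3 mol
mass of NaOH = 8.768 × 10^-3 × 40.00 = 0.3507 g
% NaOH = 0.3507 / 0.6471 × 100 = 54.20 %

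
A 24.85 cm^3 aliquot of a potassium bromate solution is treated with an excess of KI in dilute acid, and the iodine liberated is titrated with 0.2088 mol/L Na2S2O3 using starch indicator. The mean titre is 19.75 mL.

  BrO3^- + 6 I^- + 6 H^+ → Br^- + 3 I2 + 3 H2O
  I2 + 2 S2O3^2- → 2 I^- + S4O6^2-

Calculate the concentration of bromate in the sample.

0.02766 mol/L

n(S2O3^2-) = 0.01975 × 0.2088 = 4.124 × 10^-3 mol
n(I2) = n(S2O3^2-)/2 = 2.062 × 10^-3 mol
From the 1:3 ratio, n(BrO3^-) in the aliquot = 1/3 × 2.062 × 10^-3 = 6.873 × 10^-4 mol
[BrO3^-] = 6.873 × 10^-4 / 0.02485 = 0.02766 mol/L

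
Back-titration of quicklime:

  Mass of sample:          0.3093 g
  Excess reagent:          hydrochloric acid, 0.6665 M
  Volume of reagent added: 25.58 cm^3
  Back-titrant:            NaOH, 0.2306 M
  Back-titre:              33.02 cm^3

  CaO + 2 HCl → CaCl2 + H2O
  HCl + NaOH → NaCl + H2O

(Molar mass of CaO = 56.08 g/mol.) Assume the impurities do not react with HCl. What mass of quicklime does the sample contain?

n(HCl) added = 0.02558 × 0.6665 = 0.01705 mol
n(NaOH) used in back-titration = 0.03302 × 0.2306 = 7.614 × 10^-3 mol
n(HCl) left over = 7.614 × 10^-3 mol (1:1 ratio)
n(HCl) consumed by analyte = 0.01705 − 7.614 × 10^-3 = 9.435 × 10^-3 mol
From the 1:2 ratio, n(CaO) = 1/2 × 9.435 × 10^-3 = 4.717 × 10^-3 mol
mass of CaO = 4.717 × 10^-3 × 56.08 = 0.2645 g

0.2645 g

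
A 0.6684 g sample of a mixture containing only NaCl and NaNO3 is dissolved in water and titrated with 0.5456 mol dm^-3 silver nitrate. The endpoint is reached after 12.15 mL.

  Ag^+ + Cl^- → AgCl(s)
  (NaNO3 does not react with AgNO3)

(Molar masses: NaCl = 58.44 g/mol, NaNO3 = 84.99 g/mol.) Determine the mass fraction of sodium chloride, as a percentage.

n(AgNO3) = 0.01215 × 0.5456 = 6.629 × 10^-3 mol
Let x = n(NaCl), y = n(NaNO3).
Titrant: 1x = 6.629 × 10^-3;  mass: 58.44x + 84.99y = 0.6684
Solving, x = 6.629 × 10^-3 mol, y = 3.306 × 10^-3 mol
mass of NaCl = 6.629 × 10^-3 × 58.44 = 0.3874 g
% NaCl = 0.3874 / 0.6684 × 100 = 57.96 %

57.96 %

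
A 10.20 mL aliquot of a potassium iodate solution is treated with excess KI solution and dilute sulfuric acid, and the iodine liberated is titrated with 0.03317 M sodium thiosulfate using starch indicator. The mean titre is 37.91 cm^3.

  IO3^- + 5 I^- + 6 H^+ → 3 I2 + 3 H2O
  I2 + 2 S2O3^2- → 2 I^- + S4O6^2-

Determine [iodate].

n(S2O3^2-) = 0.03791 × 0.03317 = 1.257 × 10^-3 mol
n(I2) = n(S2O3^2-)/2 = 6.287 × 10^-4 mol
From the 1:3 ratio, n(IO3^-) in the aliquot = 1/3 × 6.287 × 10^-4 = 2.096 × 10^-4 mol
[IO3^-] = 2.096 × 10^-4 / 0.01020 = 0.02055 mol/L

0.02055 M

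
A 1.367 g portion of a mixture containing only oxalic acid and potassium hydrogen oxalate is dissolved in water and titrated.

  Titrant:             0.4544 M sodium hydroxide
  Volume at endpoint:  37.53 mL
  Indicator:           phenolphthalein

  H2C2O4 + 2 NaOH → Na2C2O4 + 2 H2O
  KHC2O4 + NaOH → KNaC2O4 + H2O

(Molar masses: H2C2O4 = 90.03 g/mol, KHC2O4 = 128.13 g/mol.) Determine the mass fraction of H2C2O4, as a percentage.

32.41 %

n(NaOH) = 0.03753 × 0.4544 = 0.01705 mol
Let x = n(H2C2O4), y = n(KHC2O4).
Titrant: 2x + 1y = 0.01705;  mass: 90.03x + 128.13y = 1.367
Solving, x = 4.921 × 10^-3 mol, y = 7.211 × 10^-3 mol
mass of H2C2O4 = 4.921 × 10^-3 × 90.03 = 0.4431 g
% H2C2O4 = 0.4431 / 1.367 × 100 = 32.41 %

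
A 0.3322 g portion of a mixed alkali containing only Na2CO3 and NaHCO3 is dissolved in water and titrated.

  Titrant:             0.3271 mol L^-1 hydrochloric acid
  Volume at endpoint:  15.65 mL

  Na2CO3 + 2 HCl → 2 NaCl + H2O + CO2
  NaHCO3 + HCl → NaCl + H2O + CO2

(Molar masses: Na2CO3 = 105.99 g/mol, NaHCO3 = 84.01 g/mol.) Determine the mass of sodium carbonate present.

n(HCl) = 0.01565 × 0.3271 = 5.119 × 10^-3 mol
Let x = n(Na2CO3), y = n(NaHCO3).
Titrant: 2x + 1y = 5.119 × 10^-3;  mass: 105.99x + 84.01y = 0.3322
Solving, x = 1.578 × 10^-3 mol, y = 1.964 × 10^-3 mol
mass of Na2CO3 = 1.578 × 10^-3 × 105.99 = 0.1672 g

0.1672 g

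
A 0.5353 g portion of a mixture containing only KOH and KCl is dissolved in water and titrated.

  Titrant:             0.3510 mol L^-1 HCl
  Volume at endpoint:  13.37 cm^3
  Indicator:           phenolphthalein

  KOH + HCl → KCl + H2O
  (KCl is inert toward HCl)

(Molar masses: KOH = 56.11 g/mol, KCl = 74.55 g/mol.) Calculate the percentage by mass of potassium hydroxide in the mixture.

49.19 %

n(HCl) = 0.01337 × 0.3510 = 4.693 × 10^-3 mol
Let x = n(KOH), y = n(KCl).
Titrant: 1x = 4.693 × 10^-3;  mass: 56.11x + 74.55y = 0.5353
Solving, x = 4.693 × 10^-3 mol, y = 3.648 × 10^-3 mol
mass of KOH = 4.693 × 10^-3 × 56.11 = 0.2633 g
% KOH = 0.2633 / 0.5353 × 100 = 49.19 %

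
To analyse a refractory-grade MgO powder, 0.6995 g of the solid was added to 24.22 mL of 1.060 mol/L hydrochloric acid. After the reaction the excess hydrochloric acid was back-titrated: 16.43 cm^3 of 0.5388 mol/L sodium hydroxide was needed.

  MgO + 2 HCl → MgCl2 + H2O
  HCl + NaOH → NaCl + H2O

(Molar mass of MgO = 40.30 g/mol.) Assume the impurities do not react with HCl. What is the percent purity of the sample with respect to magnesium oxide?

48.45 %

n(HCl) added = 0.02422 × 1.060 = 0.02567 mol
n(NaOH) used in back-titration = 0.01643 × 0.5388 = 8.852 × 10^-3 mol
n(HCl) left over = 8.852 × 10^-3 mol (1:1 ratio)
n(HCl) consumed by analyte = 0.02567 − 8.852 × 10^-3 = 0.01682 mol
From the 1:2 ratio, n(MgO) = 1/2 × 0.01682 = 8.410 × 10^-3 mol
mass of MgO = 8.410 × 10^-3 × 40.30 = 0.3389 g
% MgO = 0.3389 / 0.6995 × 100 = 48.45 %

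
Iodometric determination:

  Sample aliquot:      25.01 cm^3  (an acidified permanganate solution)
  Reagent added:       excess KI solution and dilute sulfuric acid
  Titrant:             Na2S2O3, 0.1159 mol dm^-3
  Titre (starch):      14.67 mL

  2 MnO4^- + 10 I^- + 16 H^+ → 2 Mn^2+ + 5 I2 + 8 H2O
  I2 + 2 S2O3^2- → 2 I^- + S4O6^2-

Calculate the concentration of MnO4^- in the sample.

0.01360 mol/L

n(S2O3^2-) = 0.01467 × 0.1159 = 1.700 × 10^-3 mol
n(I2) = n(S2O3^2-)/2 = 8.501 × 10^-4 mol
From the 2:5 ratio, n(MnO4^-) in the aliquot = 2/5 × 8.501 × 10^-4 = 3.401 × 10^-4 mol
[MnO4^-] = 3.401 × 10^-4 / 0.02501 = 0.01360 mol/L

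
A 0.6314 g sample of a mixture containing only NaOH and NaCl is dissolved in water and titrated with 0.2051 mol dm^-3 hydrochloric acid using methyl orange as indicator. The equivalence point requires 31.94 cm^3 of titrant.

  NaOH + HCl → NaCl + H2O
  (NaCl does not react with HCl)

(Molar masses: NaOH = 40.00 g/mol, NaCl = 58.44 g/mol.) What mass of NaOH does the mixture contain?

0.2620 g

n(HCl) = 0.03194 × 0.2051 = 6.551 × 10^-3 mol
Let x = n(NaOH), y = n(NaCl).
Titrant: 1x = 6.551 × 10^-3;  mass: 40.00x + 58.44y = 0.6314
Solving, x = 6.551 × 10^-3 mol, y = 6.320 × 10^-3 mol
mass of NaOH = 6.551 × 10^-3 × 40.00 = 0.2620 g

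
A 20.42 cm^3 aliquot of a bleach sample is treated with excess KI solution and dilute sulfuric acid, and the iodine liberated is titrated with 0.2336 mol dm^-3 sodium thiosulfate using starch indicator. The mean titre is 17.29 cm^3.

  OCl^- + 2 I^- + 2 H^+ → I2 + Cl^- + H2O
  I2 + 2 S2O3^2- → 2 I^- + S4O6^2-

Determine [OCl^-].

0.09890 mol/L

n(S2O3^2-) = 0.01729 × 0.2336 = 4.039 × 10^-3 mol
n(I2) = n(S2O3^2-)/2 = 2.019 × 10^-3 mol
n(OCl^-) in the aliquot = 2.019 × 10^-3 mol (1:1 ratio)
[OCl^-] = 2.019 × 10^-3 / 0.02042 = 0.09890 mol/L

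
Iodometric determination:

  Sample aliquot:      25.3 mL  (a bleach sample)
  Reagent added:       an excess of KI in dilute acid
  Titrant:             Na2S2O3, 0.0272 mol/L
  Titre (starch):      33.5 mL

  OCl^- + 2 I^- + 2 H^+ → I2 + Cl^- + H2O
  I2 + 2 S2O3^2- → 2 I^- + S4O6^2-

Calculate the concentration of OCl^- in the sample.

0.0180 mol/L

n(S2O3^2-) = 0.0335 × 0.0272 = 9.11 × 10^-4 mol
n(I2) = n(S2O3^2-)/2 = 4.56 × 10^-4 mol
n(OCl^-) in the aliquot = 4.56 × 10^-4 mol (1:1 ratio)
[OCl^-] = 4.56 × 10^-4 / 0.0253 = 0.0180 mol/L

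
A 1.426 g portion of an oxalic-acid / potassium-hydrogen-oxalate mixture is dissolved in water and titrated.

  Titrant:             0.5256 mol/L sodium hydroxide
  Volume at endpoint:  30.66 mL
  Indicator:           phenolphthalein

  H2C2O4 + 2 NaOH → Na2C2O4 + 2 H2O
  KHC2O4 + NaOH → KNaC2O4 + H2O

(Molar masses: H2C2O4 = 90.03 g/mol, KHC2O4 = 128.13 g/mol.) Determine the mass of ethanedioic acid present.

n(NaOH) = 0.03066 × 0.5256 = 0.01611 mol
Let x = n(H2C2O4), y = n(KHC2O4).
Titrant: 2x + 1y = 0.01611;  mass: 90.03x + 128.13y = 1.426
Solving, x = 3.843 × 10^-3 mol, y = 8.429 × 10^-3 mol
mass of H2C2O4 = 3.843 × 10^-3 × 90.03 = 0.3460 g

0.3460 g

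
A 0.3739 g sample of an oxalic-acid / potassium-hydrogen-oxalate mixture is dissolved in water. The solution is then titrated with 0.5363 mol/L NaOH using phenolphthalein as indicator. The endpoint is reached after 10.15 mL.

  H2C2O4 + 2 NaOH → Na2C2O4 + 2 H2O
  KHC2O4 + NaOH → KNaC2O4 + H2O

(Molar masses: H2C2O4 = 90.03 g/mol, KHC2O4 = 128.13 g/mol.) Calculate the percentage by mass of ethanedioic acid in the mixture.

n(NaOH) = 0.01015 × 0.5363 = 5.443 × 10^-3 mol
Let x = n(H2C2O4), y = n(KHC2O4).
Titrant: 2x + 1y = 5.443 × 10^-3;  mass: 90.03x + 128.13y = 0.3739
Solving, x = 1.947 × 10^-3 mol, y = 1.550 × 10^-3 mol
mass of H2C2O4 = 1.947 × 10^-3 × 90.03 = 0.1752 g
% H2C2O4 = 0.1752 / 0.3739 × 100 = 46.87 %

46.87 %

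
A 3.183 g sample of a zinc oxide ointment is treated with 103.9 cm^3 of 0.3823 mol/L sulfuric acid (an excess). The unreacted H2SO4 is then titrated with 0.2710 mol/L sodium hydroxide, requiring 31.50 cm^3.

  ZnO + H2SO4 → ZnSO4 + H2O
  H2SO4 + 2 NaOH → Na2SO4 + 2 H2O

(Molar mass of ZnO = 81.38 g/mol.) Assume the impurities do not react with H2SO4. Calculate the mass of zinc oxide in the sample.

n(H2SO4) added = 0.1039 × 0.3823 = 0.03972 mol
n(NaOH) used in back-titration = 0.03150 × 0.2710 = 8.537 × 10^-3 mol
From the 1:2 ratio, n(H2SO4) left over = 1/2 × 8.537 × 10^-3 = 4.268 × 10^-3 mol
n(H2SO4) consumed by analyte = 0.03972 − 4.268 × 10^-3 = 0.03545 mol
n(ZnO) = 0.03545 mol (1:1 ratio)
mass of ZnO = 0.03545 × 81.38 = 2.885 g

2.885 g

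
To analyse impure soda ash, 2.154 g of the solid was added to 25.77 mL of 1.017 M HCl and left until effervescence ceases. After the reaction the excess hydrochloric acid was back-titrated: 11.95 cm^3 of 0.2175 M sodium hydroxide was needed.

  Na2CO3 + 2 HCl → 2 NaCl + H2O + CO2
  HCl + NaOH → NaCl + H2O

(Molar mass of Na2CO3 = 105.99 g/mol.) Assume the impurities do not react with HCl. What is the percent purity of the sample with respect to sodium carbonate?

n(HCl) added = 0.02577 × 1.017 = 0.02621 mol
n(NaOH) used in back-titration = 0.01195 × 0.2175 = 2.599 × 10^-3 mol
n(HCl) left over = 2.599 × 10^-3 mol (1:1 ratio)
n(HCl) consumed by analyte = 0.02621 − 2.599 × 10^-3 = 0.02361 mol
From the 1:2 ratio, n(Na2CO3) = 1/2 × 0.02361 = 0.01180 mol
mass of Na2CO3 = 0.01180 × 105.99 = 1.251 g
% Na2CO3 = 1.251 / 2.154 × 100 = 58.09 %

58.09 %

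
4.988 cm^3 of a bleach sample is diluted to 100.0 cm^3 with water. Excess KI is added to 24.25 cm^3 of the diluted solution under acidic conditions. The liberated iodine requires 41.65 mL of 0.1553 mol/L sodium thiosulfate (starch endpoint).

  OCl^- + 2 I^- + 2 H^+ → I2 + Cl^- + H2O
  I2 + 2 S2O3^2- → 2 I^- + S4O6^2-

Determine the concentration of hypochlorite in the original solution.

2.674 mol/L

n(S2O3^2-) = 0.04165 × 0.1553 = 6.468 × 10^-3 mol
n(I2) = n(S2O3^2-)/2 = 3.234 × 10^-3 mol
n(OCl^-) in the aliquot = 3.234 × 10^-3 mol (1:1 ratio)
[OCl^-]_dilute = 3.234 × 10^-3 / 0.02425 = 0.1334 mol/L
[OCl^-]_original = 0.1334 × 100.0/4.988 = 2.674 mol/L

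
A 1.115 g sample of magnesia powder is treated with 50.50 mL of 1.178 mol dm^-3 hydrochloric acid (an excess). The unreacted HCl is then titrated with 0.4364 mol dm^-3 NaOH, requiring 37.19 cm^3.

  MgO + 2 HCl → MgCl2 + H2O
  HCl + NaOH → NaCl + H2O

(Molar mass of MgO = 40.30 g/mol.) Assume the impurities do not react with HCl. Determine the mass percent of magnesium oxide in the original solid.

n(HCl) added = 0.05050 × 1.178 = 0.05949 mol
n(NaOH) used in back-titration = 0.03719 × 0.4364 = 0.01623 mol
n(HCl) left over = 0.01623 mol (1:1 ratio)
n(HCl) consumed by analyte = 0.05949 − 0.01623 = 0.04326 mol
From the 1:2 ratio, n(MgO) = 1/2 × 0.04326 = 0.02163 mol
mass of MgO = 0.02163 × 40.30 = 0.8717 g
% MgO = 0.8717 / 1.115 × 100 = 78.18 %

78.18 %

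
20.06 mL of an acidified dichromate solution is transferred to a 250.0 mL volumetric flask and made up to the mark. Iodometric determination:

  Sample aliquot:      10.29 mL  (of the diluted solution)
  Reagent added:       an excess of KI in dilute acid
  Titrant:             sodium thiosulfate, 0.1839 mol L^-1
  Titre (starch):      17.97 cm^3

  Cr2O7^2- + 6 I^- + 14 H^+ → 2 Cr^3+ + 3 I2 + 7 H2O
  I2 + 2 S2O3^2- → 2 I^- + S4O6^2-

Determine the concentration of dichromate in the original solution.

0.6671 mol/L

n(S2O3^2-) = 0.01797 × 0.1839 = 3.305 × 10^-3 mol
n(I2) = n(S2O3^2-)/2 = 1.652 × 10^-3 mol
From the 1:3 ratio, n(Cr2O7^2-) in the aliquot = 1/3 × 1.652 × 10^-3 = 5.508 × 10^-4 mol
[Cr2O7^2-]_dilute = 5.508 × 10^-4 / 0.01029 = 0.05353 mol/L
[Cr2O7^2-]_original = 0.05353 × 250.0/20.06 = 0.6671 mol/L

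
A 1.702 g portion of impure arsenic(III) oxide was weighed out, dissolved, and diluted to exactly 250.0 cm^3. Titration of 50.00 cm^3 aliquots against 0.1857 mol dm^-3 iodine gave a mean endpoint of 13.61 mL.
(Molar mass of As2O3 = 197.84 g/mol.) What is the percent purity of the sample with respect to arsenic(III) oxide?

73.45 %

As2O3 + 2 I2 + 2 H2O → As2O5 + 4 HI
n(I2) per titration = 0.01361 × 0.1857 = 2.527 × 10^-3 mol
From the 1:2 ratio, n(As2O3) in each aliquot = 1/2 × 2.527 × 10^-3 = 1.264 × 10^-3 mol
n(As2O3) in the whole flask = 1.264 × 10^-3 × 250.0/50.00 = 6.318 × 10^-3 mol
mass of As2O3 = 6.318 × 10^-3 × 197.84 = 1.250 g
% As2O3 = 1.250 / 1.702 × 100 = 73.45 %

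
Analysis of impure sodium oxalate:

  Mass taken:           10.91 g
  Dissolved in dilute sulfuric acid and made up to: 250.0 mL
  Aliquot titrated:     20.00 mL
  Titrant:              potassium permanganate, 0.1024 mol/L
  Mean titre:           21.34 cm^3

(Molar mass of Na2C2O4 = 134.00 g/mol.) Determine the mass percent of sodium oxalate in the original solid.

83.87 %

2 MnO4^- + 5 C2O4^2- + 16 H^+ → 2 Mn^2+ + 10 CO2 + 8 H2O
n(KMnO4) per titration = 0.02134 × 0.1024 = 2.185 × 10^-3 mol
From the 5:2 ratio, n(Na2C2O4) in each aliquot = 5/2 × 2.185 × 10^-3 = 5.463 × 10^-3 mol
n(Na2C2O4) in the whole flask = 5.463 × 10^-3 × 250.0/20.00 = 0.06829 mol
mass of Na2C2O4 = 0.06829 × 134.00 = 9.151 g
% Na2C2O4 = 9.151 / 10.91 × 100 = 83.87 %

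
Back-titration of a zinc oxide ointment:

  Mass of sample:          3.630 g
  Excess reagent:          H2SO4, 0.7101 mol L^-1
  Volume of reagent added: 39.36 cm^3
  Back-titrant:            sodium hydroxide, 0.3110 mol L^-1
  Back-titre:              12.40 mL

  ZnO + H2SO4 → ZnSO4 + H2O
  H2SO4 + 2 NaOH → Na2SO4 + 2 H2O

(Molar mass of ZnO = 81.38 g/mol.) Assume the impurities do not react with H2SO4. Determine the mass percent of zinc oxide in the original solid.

58.34 %

n(H2SO4) added = 0.03936 × 0.7101 = 0.02795 mol
n(NaOH) used in back-titration = 0.01240 × 0.3110 = 3.856 × 10^-3 mol
From the 1:2 ratio, n(H2SO4) left over = 1/2 × 3.856 × 10^-3 = 1.928 × 10^-3 mol
n(H2SO4) consumed by analyte = 0.02795 − 1.928 × 10^-3 = 0.02602 mol
n(ZnO) = 0.02602 mol (1:1 ratio)
mass of ZnO = 0.02602 × 81.38 = 2.118 g
% ZnO = 2.118 / 3.630 × 100 = 58.34 %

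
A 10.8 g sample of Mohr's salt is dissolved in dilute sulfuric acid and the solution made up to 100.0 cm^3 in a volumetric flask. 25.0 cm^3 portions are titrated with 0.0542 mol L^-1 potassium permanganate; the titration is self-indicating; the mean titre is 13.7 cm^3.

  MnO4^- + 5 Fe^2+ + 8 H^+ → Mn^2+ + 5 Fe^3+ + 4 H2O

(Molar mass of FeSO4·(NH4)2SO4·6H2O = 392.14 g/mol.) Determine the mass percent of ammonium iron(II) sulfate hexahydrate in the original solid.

53.9 %

n(KMnO4) per titration = 0.0137 × 0.0542 = 7.43 × 10^-4 mol
From the 5:1 ratio, n(FeSO4·(NH4)2SO4·6H2O) in each aliquot = 5/1 × 7.43 × 10^-4 = 3.71 × 10^-3 mol
n(FeSO4·(NH4)2SO4·6H2O) in the whole flask = 3.71 × 10^-3 × 100.0/25.0 = 0.0149 mol
mass of FeSO4·(NH4)2SO4·6H2O = 0.0149 × 392.14 = 5.82 g
% FeSO4·(NH4)2SO4·6H2O = 5.82 / 10.8 × 100 = 53.9 %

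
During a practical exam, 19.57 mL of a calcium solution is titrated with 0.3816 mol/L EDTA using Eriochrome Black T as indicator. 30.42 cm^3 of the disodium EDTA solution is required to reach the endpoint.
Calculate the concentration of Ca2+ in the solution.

Ca^2+ + EDTA^4- → [Ca(EDTA)]^2-
n(EDTA) = 0.03042 L × 0.3816 mol/L = 0.01161 mol
n(Ca2+) = 0.01161 mol (1:1 mole ratio)
[Ca2+] = 0.01161 mol / 0.01957 L = 0.5932 mol/L

0.5932 mol/L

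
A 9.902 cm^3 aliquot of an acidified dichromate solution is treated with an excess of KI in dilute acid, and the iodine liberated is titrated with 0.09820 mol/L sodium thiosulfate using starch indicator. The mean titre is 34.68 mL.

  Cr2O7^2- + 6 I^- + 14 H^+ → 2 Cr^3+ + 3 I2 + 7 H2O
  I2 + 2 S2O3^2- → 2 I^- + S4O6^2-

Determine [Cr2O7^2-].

0.05732 mol/L

n(S2O3^2-) = 0.03468 × 0.09820 = 3.406 × 10^-3 mol
n(I2) = n(S2O3^2-)/2 = 1.703 × 10^-3 mol
From the 1:3 ratio, n(Cr2O7^2-) in the aliquot = 1/3 × 1.703 × 10^-3 = 5.676 × 10^-4 mol
[Cr2O7^2-] = 5.676 × 10^-4 / 0.009902 = 0.05732 mol/L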